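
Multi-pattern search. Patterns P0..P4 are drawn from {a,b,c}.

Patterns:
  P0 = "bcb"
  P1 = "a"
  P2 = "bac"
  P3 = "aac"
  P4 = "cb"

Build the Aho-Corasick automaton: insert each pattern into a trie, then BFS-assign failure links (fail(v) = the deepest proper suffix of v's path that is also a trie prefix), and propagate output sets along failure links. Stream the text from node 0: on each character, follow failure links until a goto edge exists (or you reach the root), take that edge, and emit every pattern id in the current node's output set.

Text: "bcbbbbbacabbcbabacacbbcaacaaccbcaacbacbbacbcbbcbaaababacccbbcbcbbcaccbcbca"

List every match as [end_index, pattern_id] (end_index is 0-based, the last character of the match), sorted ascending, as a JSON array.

Construct AC machine:
Trie nodes:
  n0 'ε': a→4 b→1 c→9
  n1 'b': a→5 c→2
  n2 'bc': b→3
  n3 'bcb': ·  [P0 ends]
  n4 'a': a→7  [P1 ends]
  n5 'ba': c→6
  n6 'bac': ·  [P2 ends]
  n7 'aa': c→8
  n8 'aac': ·  [P3 ends]
  n9 'c': b→10
  n10 'cb': ·  [P4 ends]

Failure links (BFS by depth):
  n1('b'): parent n0 fail=0; on 'b' 0 → fail=0;  out ∅∪∅=∅
  n4('a'): parent n0 fail=0; on 'a' 0 → fail=0;  out {1}∪∅={1}
  n9('c'): parent n0 fail=0; on 'c' 0 → fail=0;  out ∅∪∅=∅
  n2('bc'): parent n1 fail=0; on 'c' 0 → fail=9;  out ∅∪∅=∅
  n5('ba'): parent n1 fail=0; on 'a' 0 → fail=4;  out ∅∪{1}={1}
  n7('aa'): parent n4 fail=0; on 'a' 0 → fail=4;  out ∅∪{1}={1}
  n10('cb'): parent n9 fail=0; on 'b' 0 → fail=1;  out {4}∪∅={4}
  n3('bcb'): parent n2 fail=9; on 'b' 9 → fail=10;  out {0}∪{4}={0,4}
  n6('bac'): parent n5 fail=4; on 'c' 4→0 → fail=9;  out {2}∪∅={2}
  n8('aac'): parent n7 fail=4; on 'c' 4→0 → fail=9;  out {3}∪∅={3}

Text stream:
pos 0 'b': at 1
pos 1 'c': at 2
pos 2 'b': at 3  emit P0@[0:2],P4@[1:2]
pos 3 'b': at 1 (via fail)
pos 4 'b': at 1 (via fail)
pos 5 'b': at 1 (via fail)
pos 6 'b': at 1 (via fail)
pos 7 'a': at 5  emit P1@[7:7]
pos 8 'c': at 6  emit P2@[6:8]
pos 9 'a': at 4 (via fail)  emit P1@[9:9]
pos 10 'b': at 1 (via fail)
pos 11 'b': at 1 (via fail)
pos 12 'c': at 2
pos 13 'b': at 3  emit P0@[11:13],P4@[12:13]
pos 14 'a': at 5 (via fail)  emit P1@[14:14]
pos 15 'b': at 1 (via fail)
pos 16 'a': at 5  emit P1@[16:16]
pos 17 'c': at 6  emit P2@[15:17]
pos 18 'a': at 4 (via fail)  emit P1@[18:18]
pos 19 'c': at 9 (via fail)
pos 20 'b': at 10  emit P4@[19:20]
pos 21 'b': at 1 (via fail)
pos 22 'c': at 2
pos 23 'a': at 4 (via fail)  emit P1@[23:23]
pos 24 'a': at 7  emit P1@[24:24]
pos 25 'c': at 8  emit P3@[23:25]
pos 26 'a': at 4 (via fail)  emit P1@[26:26]
pos 27 'a': at 7  emit P1@[27:27]
pos 28 'c': at 8  emit P3@[26:28]
pos 29 'c': at 9 (via fail)
pos 30 'b': at 10  emit P4@[29:30]
pos 31 'c': at 2 (via fail)
pos 32 'a': at 4 (via fail)  emit P1@[32:32]
pos 33 'a': at 7  emit P1@[33:33]
pos 34 'c': at 8  emit P3@[32:34]
pos 35 'b': at 10 (via fail)  emit P4@[34:35]
pos 36 'a': at 5 (via fail)  emit P1@[36:36]
pos 37 'c': at 6  emit P2@[35:37]
pos 38 'b': at 10 (via fail)  emit P4@[37:38]
pos 39 'b': at 1 (via fail)
pos 40 'a': at 5  emit P1@[40:40]
pos 41 'c': at 6  emit P2@[39:41]
pos 42 'b': at 10 (via fail)  emit P4@[41:42]
pos 43 'c': at 2 (via fail)
pos 44 'b': at 3  emit P0@[42:44],P4@[43:44]
pos 45 'b': at 1 (via fail)
pos 46 'c': at 2
pos 47 'b': at 3  emit P0@[45:47],P4@[46:47]
pos 48 'a': at 5 (via fail)  emit P1@[48:48]
pos 49 'a': at 7 (via fail)  emit P1@[49:49]
pos 50 'a': at 7 (via fail)  emit P1@[50:50]
pos 51 'b': at 1 (via fail)
pos 52 'a': at 5  emit P1@[52:52]
pos 53 'b': at 1 (via fail)
pos 54 'a': at 5  emit P1@[54:54]
pos 55 'c': at 6  emit P2@[53:55]
pos 56 'c': at 9 (via fail)
pos 57 'c': at 9 (via fail)
pos 58 'b': at 10  emit P4@[57:58]
pos 59 'b': at 1 (via fail)
pos 60 'c': at 2
pos 61 'b': at 3  emit P0@[59:61],P4@[60:61]
pos 62 'c': at 2 (via fail)
pos 63 'b': at 3  emit P0@[61:63],P4@[62:63]
pos 64 'b': at 1 (via fail)
pos 65 'c': at 2
pos 66 'a': at 4 (via fail)  emit P1@[66:66]
pos 67 'c': at 9 (via fail)
pos 68 'c': at 9 (via fail)
pos 69 'b': at 10  emit P4@[68:69]
pos 70 'c': at 2 (via fail)
pos 71 'b': at 3  emit P0@[69:71],P4@[70:71]
pos 72 'c': at 2 (via fail)
pos 73 'a': at 4 (via fail)  emit P1@[73:73]

Result: [[2,0],[2,4],[7,1],[8,2],[9,1],[13,0],[13,4],[14,1],[16,1],[17,2],[18,1],[20,4],[23,1],[24,1],[25,3],[26,1],[27,1],[28,3],[30,4],[32,1],[33,1],[34,3],[35,4],[36,1],[37,2],[38,4],[40,1],[41,2],[42,4],[44,0],[44,4],[47,0],[47,4],[48,1],[49,1],[50,1],[52,1],[54,1],[55,2],[58,4],[61,0],[61,4],[63,0],[63,4],[66,1],[69,4],[71,0],[71,4],[73,1]]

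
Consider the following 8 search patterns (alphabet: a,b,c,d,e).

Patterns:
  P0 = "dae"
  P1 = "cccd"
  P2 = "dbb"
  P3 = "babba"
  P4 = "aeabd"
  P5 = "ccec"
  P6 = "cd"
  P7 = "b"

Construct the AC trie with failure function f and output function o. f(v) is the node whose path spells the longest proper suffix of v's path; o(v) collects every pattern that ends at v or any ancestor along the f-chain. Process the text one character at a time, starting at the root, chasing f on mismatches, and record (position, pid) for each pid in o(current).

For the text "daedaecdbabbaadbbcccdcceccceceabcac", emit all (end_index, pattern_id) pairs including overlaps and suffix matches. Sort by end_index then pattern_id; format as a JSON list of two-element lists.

Construct AC machine:
Trie nodes:
  n0 'ε': a→15 b→10 c→4 d→1
  n1 'd': a→2 b→8
  n2 'da': e→3
  n3 'dae': ·  ←P0
  n4 'c': c→5 d→22
  n5 'cc': c→6 e→20
  n6 'ccc': d→7
  n7 'cccd': ·  ←P1
  n8 'db': b→9
  n9 'dbb': ·  ←P2
  n10 'b': a→11  ←P7
  n11 'ba': b→12
  n12 'bab': b→13
  n13 'babb': a→14
  n14 'babba': ·  ←P3
  n15 'a': e→16
  n16 'ae': a→17
  n17 'aea': b→18
  n18 'aeab': d→19
  n19 'aeabd': ·  ←P4
  n20 'cce': c→21
  n21 'ccec': ·  ←P5
  n22 'cd': ·  ←P6

Failure links (BFS by depth):
  fail(1) 'd': from fail(0)=0 chase 'd': 0 ⇒ 0;  out=∅∪out(0)=∅
  fail(4) 'c': from fail(0)=0 chase 'c': 0 ⇒ 0;  out=∅∪out(0)=∅
  fail(10) 'b': from fail(0)=0 chase 'b': 0 ⇒ 0;  out={7}∪out(0)={7}
  fail(15) 'a': from fail(0)=0 chase 'a': 0 ⇒ 0;  out=∅∪out(0)=∅
  fail(2) 'da': from fail(1)=0 chase 'a': 0 ⇒ 15;  out=∅∪out(15)=∅
  fail(5) 'cc': from fail(4)=0 chase 'c': 0 ⇒ 4;  out=∅∪out(4)=∅
  fail(8) 'db': from fail(1)=0 chase 'b': 0 ⇒ 10;  out=∅∪out(10)={7}
  fail(11) 'ba': from fail(10)=0 chase 'a': 0 ⇒ 15;  out=∅∪out(15)=∅
  fail(16) 'ae': from fail(15)=0 chase 'e': 0 ⇒ 0;  out=∅∪out(0)=∅
  fail(22) 'cd': from fail(4)=0 chase 'd': 0 ⇒ 1;  out={6}∪out(1)={6}
  fail(3) 'dae': from fail(2)=15 chase 'e': 15 ⇒ 16;  out={0}∪out(16)={0}
  fail(6) 'ccc': from fail(5)=4 chase 'c': 4 ⇒ 5;  out=∅∪out(5)=∅
  fail(9) 'dbb': from fail(8)=10 chase 'b': 10→0 ⇒ 10;  out={2}∪out(10)={2,7}
  fail(12) 'bab': from fail(11)=15 chase 'b': 15→0 ⇒ 10;  out=∅∪out(10)={7}
  fail(17) 'aea': from fail(16)=0 chase 'a': 0 ⇒ 15;  out=∅∪out(15)=∅
  fail(20) 'cce': from fail(5)=4 chase 'e': 4→0 ⇒ 0;  out=∅∪out(0)=∅
  fail(7) 'cccd': from fail(6)=5 chase 'd': 5→4 ⇒ 22;  out={1}∪out(22)={1,6}
  fail(13) 'babb': from fail(12)=10 chase 'b': 10→0 ⇒ 10;  out=∅∪out(10)={7}
  fail(18) 'aeab': from fail(17)=15 chase 'b': 15→0 ⇒ 10;  out=∅∪out(10)={7}
  fail(21) 'ccec': from fail(20)=0 chase 'c': 0 ⇒ 4;  out={5}∪out(4)={5}
  fail(14) 'babba': from fail(13)=10 chase 'a': 10 ⇒ 11;  out={3}∪out(11)={3}
  fail(19) 'aeabd': from fail(18)=10 chase 'd': 10→0 ⇒ 1;  out={4}∪out(1)={4}

Run:
pos 0 'd': at 1
pos 1 'a': at 2
pos 2 'e': at 3  emit P0@[0:2]
pos 3 'd': at 1 ·f
pos 4 'a': at 2
pos 5 'e': at 3  emit P0@[3:5]
pos 6 'c': at 4 ·f
pos 7 'd': at 22  emit P6@[6:7]
pos 8 'b': at 8 ·f  emit P7@[8:8]
pos 9 'a': at 11 ·f
pos 10 'b': at 12  emit P7@[10:10]
pos 11 'b': at 13  emit P7@[11:11]
pos 12 'a': at 14  emit P3@[8:12]
pos 13 'a': at 15 ·f
pos 14 'd': at 1 ·f
pos 15 'b': at 8  emit P7@[15:15]
pos 16 'b': at 9  emit P2@[14:16],P7@[16:16]
pos 17 'c': at 4 ·f
pos 18 'c': at 5
pos 19 'c': at 6
pos 20 'd': at 7  emit P1@[17:20],P6@[19:20]
pos 21 'c': at 4 ·f
pos 22 'c': at 5
pos 23 'e': at 20
pos 24 'c': at 21  emit P5@[21:24]
pos 25 'c': at 5 ·f
pos 26 'c': at 6
pos 27 'e': at 20 ·f
pos 28 'c': at 21  emit P5@[25:28]
pos 29 'e': at 0 ·f
pos 30 'a': at 15
pos 31 'b': at 10 ·f  emit P7@[31:31]
pos 32 'c': at 4 ·f
pos 33 'a': at 15 ·f
pos 34 'c': at 4 ·f

Result: [[2,0],[5,0],[7,6],[8,7],[10,7],[11,7],[12,3],[15,7],[16,2],[16,7],[20,1],[20,6],[24,5],[28,5],[31,7]]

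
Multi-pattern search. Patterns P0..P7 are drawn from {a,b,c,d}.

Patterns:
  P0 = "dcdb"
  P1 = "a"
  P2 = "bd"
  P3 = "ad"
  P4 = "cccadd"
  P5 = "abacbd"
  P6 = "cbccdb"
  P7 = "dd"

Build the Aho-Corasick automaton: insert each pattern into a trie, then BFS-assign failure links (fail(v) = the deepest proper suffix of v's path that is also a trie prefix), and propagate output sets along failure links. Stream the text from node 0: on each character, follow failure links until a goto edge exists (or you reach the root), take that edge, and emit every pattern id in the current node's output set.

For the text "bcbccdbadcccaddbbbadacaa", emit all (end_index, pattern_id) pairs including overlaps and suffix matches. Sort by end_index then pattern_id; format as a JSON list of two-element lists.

Build automaton:
Trie nodes:
  n0 'ε': a→5 b→6 c→9 d→1
  n1 'd': c→2 d→25
  n2 'dc': d→3
  n3 'dcd': b→4
  n4 'dcdb': ·  [P0 ends]
  n5 'a': b→15 d→8  [P1 ends]
  n6 'b': d→7
  n7 'bd': ·  [P2 ends]
  n8 'ad': ·  [P3 ends]
  n9 'c': b→20 c→10
  n10 'cc': c→11
  n11 'ccc': a→12
  n12 'ccca': d→13
  n13 'cccad': d→14
  n14 'cccadd': ·  [P4 ends]
  n15 'ab': a→16
  n16 'aba': c→17
  n17 'abac': b→18
  n18 'abacb': d→19
  n19 'abacbd': ·  [P5 ends]
  n20 'cb': c→21
  n21 'cbc': c→22
  n22 'cbcc': d→23
  n23 'cbccd': b→24
  n24 'cbccdb': ·  [P6 ends]
  n25 'dd': ·  [P7 ends]

Failure links (BFS by depth):
  n1('d'): parent n0 fail=0; on 'd' 0 → fail=0;  out ∅∪∅=∅
  n5('a'): parent n0 fail=0; on 'a' 0 → fail=0;  out {1}∪∅={1}
  n6('b'): parent n0 fail=0; on 'b' 0 → fail=0;  out ∅∪∅=∅
  n9('c'): parent n0 fail=0; on 'c' 0 → fail=0;  out ∅∪∅=∅
  n2('dc'): parent n1 fail=0; on 'c' 0 → fail=9;  out ∅∪∅=∅
  n7('bd'): parent n6 fail=0; on 'd' 0 → fail=1;  out {2}∪∅={2}
  n8('ad'): parent n5 fail=0; on 'd' 0 → fail=1;  out {3}∪∅={3}
  n10('cc'): parent n9 fail=0; on 'c' 0 → fail=9;  out ∅∪∅=∅
  n15('ab'): parent n5 fail=0; on 'b' 0 → fail=6;  out ∅∪∅=∅
  n20('cb'): parent n9 fail=0; on 'b' 0 → fail=6;  out ∅∪∅=∅
  n25('dd'): parent n1 fail=0; on 'd' 0 → fail=1;  out {7}∪∅={7}
  n3('dcd'): parent n2 fail=9; on 'd' 9→0 → fail=1;  out ∅∪∅=∅
  n11('ccc'): parent n10 fail=9; on 'c' 9 → fail=10;  out ∅∪∅=∅
  n16('aba'): parent n15 fail=6; on 'a' 6→0 → fail=5;  out ∅∪{1}={1}
  n21('cbc'): parent n20 fail=6; on 'c' 6→0 → fail=9;  out ∅∪∅=∅
  n4('dcdb'): parent n3 fail=1; on 'b' 1→0 → fail=6;  out {0}∪∅={0}
  n12('ccca'): parent n11 fail=10; on 'a' 10→9→0 → fail=5;  out ∅∪{1}={1}
  n17('abac'): parent n16 fail=5; on 'c' 5→0 → fail=9;  out ∅∪∅=∅
  n22('cbcc'): parent n21 fail=9; on 'c' 9 → fail=10;  out ∅∪∅=∅
  n13('cccad'): parent n12 fail=5; on 'd' 5 → fail=8;  out ∅∪{3}={3}
  n18('abacb'): parent n17 fail=9; on 'b' 9 → fail=20;  out ∅∪∅=∅
  n23('cbccd'): parent n22 fail=10; on 'd' 10→9→0 → fail=1;  out ∅∪∅=∅
  n14('cccadd'): parent n13 fail=8; on 'd' 8→1 → fail=25;  out {4}∪{7}={4,7}
  n19('abacbd'): parent n18 fail=20; on 'd' 20→6 → fail=7;  out {5}∪{2}={2,5}
  n24('cbccdb'): parent n23 fail=1; on 'b' 1→0 → fail=6;  out {6}∪∅={6}

Text stream:
pos 0 'b': at 6
pos 1 'c': at 9 (via fail)
pos 2 'b': at 20
pos 3 'c': at 21
pos 4 'c': at 22
pos 5 'd': at 23
pos 6 'b': at 24  emit P6@[1:6]
pos 7 'a': at 5 (via fail)  emit P1@[7:7]
pos 8 'd': at 8  emit P3@[7:8]
pos 9 'c': at 2 (via fail)
pos 10 'c': at 10 (via fail)
pos 11 'c': at 11
pos 12 'a': at 12  emit P1@[12:12]
pos 13 'd': at 13  emit P3@[12:13]
pos 14 'd': at 14  emit P4@[9:14],P7@[13:14]
pos 15 'b': at 6 (via fail)
pos 16 'b': at 6 (via fail)
pos 17 'b': at 6 (via fail)
pos 18 'a': at 5 (via fail)  emit P1@[18:18]
pos 19 'd': at 8  emit P3@[18:19]
pos 20 'a': at 5 (via fail)  emit P1@[20:20]
pos 21 'c': at 9 (via fail)
pos 22 'a': at 5 (via fail)  emit P1@[22:22]
pos 23 'a': at 5 (via fail)  emit P1@[23:23]

Result: [[6,6],[7,1],[8,3],[12,1],[13,3],[14,4],[14,7],[18,1],[19,3],[20,1],[22,1],[23,1]]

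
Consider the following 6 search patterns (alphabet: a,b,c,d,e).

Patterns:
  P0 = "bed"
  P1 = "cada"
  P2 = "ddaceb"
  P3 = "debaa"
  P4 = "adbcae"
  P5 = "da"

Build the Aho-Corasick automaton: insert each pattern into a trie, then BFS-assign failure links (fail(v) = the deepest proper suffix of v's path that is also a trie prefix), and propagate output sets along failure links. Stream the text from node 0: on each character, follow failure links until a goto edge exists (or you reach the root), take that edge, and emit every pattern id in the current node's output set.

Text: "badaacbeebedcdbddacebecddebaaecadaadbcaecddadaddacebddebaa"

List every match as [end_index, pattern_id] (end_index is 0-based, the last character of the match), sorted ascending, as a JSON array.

Construct AC machine:
Trie (insert patterns):
  0='ε' goto a→18 b→1 c→4 d→8
  1='b' goto e→2
  2='be' goto d→3
  3='bed' goto ·  [P0 ends]
  4='c' goto a→5
  5='ca' goto d→6
  6='cad' goto a→7
  7='cada' goto ·  [P1 ends]
  8='d' goto a→24 d→9 e→14
  9='dd' goto a→10
  10='dda' goto c→11
  11='ddac' goto e→12
  12='ddace' goto b→13
  13='ddaceb' goto ·  [P2 ends]
  14='de' goto b→15
  15='deb' goto a→16
  16='deba' goto a→17
  17='debaa' goto ·  [P3 ends]
  18='a' goto d→19
  19='ad' goto b→20
  20='adb' goto c→21
  21='adbc' goto a→22
  22='adbca' goto e→23
  23='adbcae' goto ·  [P4 ends]
  24='da' goto ·  [P5 ends]

BFS fail/out derivation:
  n1('b'): parent n0 fail=0; on 'b' 0 → fail=0;  out ∅∪∅=∅
  n4('c'): parent n0 fail=0; on 'c' 0 → fail=0;  out ∅∪∅=∅
  n8('d'): parent n0 fail=0; on 'd' 0 → fail=0;  out ∅∪∅=∅
  n18('a'): parent n0 fail=0; on 'a' 0 → fail=0;  out ∅∪∅=∅
  n2('be'): parent n1 fail=0; on 'e' 0 → fail=0;  out ∅∪∅=∅
  n5('ca'): parent n4 fail=0; on 'a' 0 → fail=18;  out ∅∪∅=∅
  n9('dd'): parent n8 fail=0; on 'd' 0 → fail=8;  out ∅∪∅=∅
  n14('de'): parent n8 fail=0; on 'e' 0 → fail=0;  out ∅∪∅=∅
  n19('ad'): parent n18 fail=0; on 'd' 0 → fail=8;  out ∅∪∅=∅
  n24('da'): parent n8 fail=0; on 'a' 0 → fail=18;  out {5}∪∅={5}
  n3('bed'): parent n2 fail=0; on 'd' 0 → fail=8;  out {0}∪∅={0}
  n6('cad'): parent n5 fail=18; on 'd' 18 → fail=19;  out ∅∪∅=∅
  n10('dda'): parent n9 fail=8; on 'a' 8 → fail=24;  out ∅∪{5}={5}
  n15('deb'): parent n14 fail=0; on 'b' 0 → fail=1;  out ∅∪∅=∅
  n20('adb'): parent n19 fail=8; on 'b' 8→0 → fail=1;  out ∅∪∅=∅
  n7('cada'): parent n6 fail=19; on 'a' 19→8 → fail=24;  out {1}∪{5}={1,5}
  n11('ddac'): parent n10 fail=24; on 'c' 24→18→0 → fail=4;  out ∅∪∅=∅
  n16('deba'): parent n15 fail=1; on 'a' 1→0 → fail=18;  out ∅∪∅=∅
  n21('adbc'): parent n20 fail=1; on 'c' 1→0 → fail=4;  out ∅∪∅=∅
  n12('ddace'): parent n11 fail=4; on 'e' 4→0 → fail=0;  out ∅∪∅=∅
  n17('debaa'): parent n16 fail=18; on 'a' 18→0 → fail=18;  out {3}∪∅={3}
  n22('adbca'): parent n21 fail=4; on 'a' 4 → fail=5;  out ∅∪∅=∅
  n13('ddaceb'): parent n12 fail=0; on 'b' 0 → fail=1;  out {2}∪∅={2}
  n23('adbcae'): parent n22 fail=5; on 'e' 5→18→0 → fail=0;  out {4}∪∅={4}

Text stream:
i=0 'b': node 0→1
i=1 'a': node 1→18 (via fail)
i=2 'd': node 18→19
i=3 'a': node 19→24 (via fail)  → match P5@[2:3]
i=4 'a': node 24→18 (via fail)
i=5 'c': node 18→4 (via fail)
i=6 'b': node 4→1 (via fail)
i=7 'e': node 1→2
i=8 'e': node 2→0 (via fail)
i=9 'b': node 0→1
i=10 'e': node 1→2
i=11 'd': node 2→3  → match P0@[9:11]
i=12 'c': node 3→4 (via fail)
i=13 'd': node 4→8 (via fail)
i=14 'b': node 8→1 (via fail)
i=15 'd': node 1→8 (via fail)
i=16 'd': node 8→9
i=17 'a': node 9→10  → match P5@[16:17]
i=18 'c': node 10→11
i=19 'e': node 11→12
i=20 'b': node 12→13  → match P2@[15:20]
i=21 'e': node 13→2 (via fail)
i=22 'c': node 2→4 (via fail)
i=23 'd': node 4→8 (via fail)
i=24 'd': node 8→9
i=25 'e': node 9→14 (via fail)
i=26 'b': node 14→15
i=27 'a': node 15→16
i=28 'a': node 16→17  → match P3@[24:28]
i=29 'e': node 17→0 (via fail)
i=30 'c': node 0→4
i=31 'a': node 4→5
i=32 'd': node 5→6
i=33 'a': node 6→7  → match P1@[30:33],P5@[32:33]
i=34 'a': node 7→18 (via fail)
i=35 'd': node 18→19
i=36 'b': node 19→20
i=37 'c': node 20→21
i=38 'a': node 21→22
i=39 'e': node 22→23  → match P4@[34:39]
i=40 'c': node 23→4 (via fail)
i=41 'd': node 4→8 (via fail)
i=42 'd': node 8→9
i=43 'a': node 9→10  → match P5@[42:43]
i=44 'd': node 10→19 (via fail)
i=45 'a': node 19→24 (via fail)  → match P5@[44:45]
i=46 'd': node 24→19 (via fail)
i=47 'd': node 19→9 (via fail)
i=48 'a': node 9→10  → match P5@[47:48]
i=49 'c': node 10→11
i=50 'e': node 11→12
i=51 'b': node 12→13  → match P2@[46:51]
i=52 'd': node 13→8 (via fail)
i=53 'd': node 8→9
i=54 'e': node 9→14 (via fail)
i=55 'b': node 14→15
i=56 'a': node 15→16
i=57 'a': node 16→17  → match P3@[53:57]

Result: [[3,5],[11,0],[17,5],[20,2],[28,3],[33,1],[33,5],[39,4],[43,5],[45,5],[48,5],[51,2],[57,3]]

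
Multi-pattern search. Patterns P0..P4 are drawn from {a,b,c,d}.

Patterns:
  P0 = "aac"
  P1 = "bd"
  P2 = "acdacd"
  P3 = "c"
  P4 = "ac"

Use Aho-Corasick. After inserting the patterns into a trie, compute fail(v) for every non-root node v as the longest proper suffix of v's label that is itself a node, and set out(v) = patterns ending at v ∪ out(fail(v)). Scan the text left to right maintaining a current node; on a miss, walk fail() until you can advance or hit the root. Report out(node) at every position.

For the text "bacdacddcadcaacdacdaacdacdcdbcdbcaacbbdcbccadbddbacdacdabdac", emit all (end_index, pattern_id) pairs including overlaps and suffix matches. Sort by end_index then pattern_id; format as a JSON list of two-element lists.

Construct AC machine:
Trie nodes:
  n0 'ε': a→1 b→4 c→11
  n1 'a': a→2 c→6
  n2 'aa': c→3
  n3 'aac': ·  ←P0
  n4 'b': d→5
  n5 'bd': ·  ←P1
  n6 'ac': d→7  ←P4
  n7 'acd': a→8
  n8 'acda': c→9
  n9 'acdac': d→10
  n10 'acdacd': ·  ←P2
  n11 'c': ·  ←P3

BFS fail/out derivation:
  n1('a'): parent n0 fail=0; on 'a' 0 → fail=0;  out ∅∪∅=∅
  n4('b'): parent n0 fail=0; on 'b' 0 → fail=0;  out ∅∪∅=∅
  n11('c'): parent n0 fail=0; on 'c' 0 → fail=0;  out {3}∪∅={3}
  n2('aa'): parent n1 fail=0; on 'a' 0 → fail=1;  out ∅∪∅=∅
  n5('bd'): parent n4 fail=0; on 'd' 0 → fail=0;  out {1}∪∅={1}
  n6('ac'): parent n1 fail=0; on 'c' 0 → fail=11;  out {4}∪{3}={3,4}
  n3('aac'): parent n2 fail=1; on 'c' 1 → fail=6;  out {0}∪{3,4}={0,3,4}
  n7('acd'): parent n6 fail=11; on 'd' 11→0 → fail=0;  out ∅∪∅=∅
  n8('acda'): parent n7 fail=0; on 'a' 0 → fail=1;  out ∅∪∅=∅
  n9('acdac'): parent n8 fail=1; on 'c' 1 → fail=6;  out ∅∪{3,4}={3,4}
  n10('acdacd'): parent n9 fail=6; on 'd' 6 → fail=7;  out {2}∪∅={2}

Run:
i=0 'b': node 0→4
i=1 'a': node 4→1 ·f
i=2 'c': node 1→6  ** P3@[2:2],P4@[1:2]
i=3 'd': node 6→7
i=4 'a': node 7→8
i=5 'c': node 8→9  ** P3@[5:5],P4@[4:5]
i=6 'd': node 9→10  ** P2@[1:6]
i=7 'd': node 10→0 ·f
i=8 'c': node 0→11  ** P3@[8:8]
i=9 'a': node 11→1 ·f
i=10 'd': node 1→0 ·f
i=11 'c': node 0→11  ** P3@[11:11]
i=12 'a': node 11→1 ·f
i=13 'a': node 1→2
i=14 'c': node 2→3  ** P0@[12:14],P3@[14:14],P4@[13:14]
i=15 'd': node 3→7 ·f
i=16 'a': node 7→8
i=17 'c': node 8→9  ** P3@[17:17],P4@[16:17]
i=18 'd': node 9→10  ** P2@[13:18]
i=19 'a': node 10→8 ·f
i=20 'a': node 8→2 ·f
i=21 'c': node 2→3  ** P0@[19:21],P3@[21:21],P4@[20:21]
i=22 'd': node 3→7 ·f
i=23 'a': node 7→8
i=24 'c': node 8→9  ** P3@[24:24],P4@[23:24]
i=25 'd': node 9→10  ** P2@[20:25]
i=26 'c': node 10→11 ·f  ** P3@[26:26]
i=27 'd': node 11→0 ·f
i=28 'b': node 0→4
i=29 'c': node 4→11 ·f  ** P3@[29:29]
i=30 'd': node 11→0 ·f
i=31 'b': node 0→4
i=32 'c': node 4→11 ·f  ** P3@[32:32]
i=33 'a': node 11→1 ·f
i=34 'a': node 1→2
i=35 'c': node 2→3  ** P0@[33:35],P3@[35:35],P4@[34:35]
i=36 'b': node 3→4 ·f
i=37 'b': node 4→4 ·f
i=38 'd': node 4→5  ** P1@[37:38]
i=39 'c': node 5→11 ·f  ** P3@[39:39]
i=40 'b': node 11→4 ·f
i=41 'c': node 4→11 ·f  ** P3@[41:41]
i=42 'c': node 11→11 ·f  ** P3@[42:42]
i=43 'a': node 11→1 ·f
i=44 'd': node 1→0 ·f
i=45 'b': node 0→4
i=46 'd': node 4→5  ** P1@[45:46]
i=47 'd': node 5→0 ·f
i=48 'b': node 0→4
i=49 'a': node 4→1 ·f
i=50 'c': node 1→6  ** P3@[50:50],P4@[49:50]
i=51 'd': node 6→7
i=52 'a': node 7→8
i=53 'c': node 8→9  ** P3@[53:53],P4@[52:53]
i=54 'd': node 9→10  ** P2@[49:54]
i=55 'a': node 10→8 ·f
i=56 'b': node 8→4 ·f
i=57 'd': node 4→5  ** P1@[56:57]
i=58 'a': node 5→1 ·f
i=59 'c': node 1→6  ** P3@[59:59],P4@[58:59]

Result: [[2,3],[2,4],[5,3],[5,4],[6,2],[8,3],[11,3],[14,0],[14,3],[14,4],[17,3],[17,4],[18,2],[21,0],[21,3],[21,4],[24,3],[24,4],[25,2],[26,3],[29,3],[32,3],[35,0],[35,3],[35,4],[38,1],[39,3],[41,3],[42,3],[46,1],[50,3],[50,4],[53,3],[53,4],[54,2],[57,1],[59,3],[59,4]]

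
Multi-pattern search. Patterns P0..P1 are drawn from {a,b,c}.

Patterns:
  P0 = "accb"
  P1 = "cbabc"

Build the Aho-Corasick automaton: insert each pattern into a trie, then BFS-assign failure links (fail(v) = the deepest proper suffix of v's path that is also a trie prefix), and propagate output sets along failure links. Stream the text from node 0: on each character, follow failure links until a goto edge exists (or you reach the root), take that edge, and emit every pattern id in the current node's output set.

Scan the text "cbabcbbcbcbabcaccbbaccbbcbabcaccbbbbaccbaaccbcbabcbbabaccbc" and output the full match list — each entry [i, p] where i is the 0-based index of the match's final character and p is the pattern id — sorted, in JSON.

Construct AC machine:
Trie nodes:
  n0 'ε': a→1 c→5
  n1 'a': c→2
  n2 'ac': c→3
  n3 'acc': b→4
  n4 'accb': ·  [P0 ends]
  n5 'c': b→6
  n6 'cb': a→7
  n7 'cba': b→8
  n8 'cbab': c→9
  n9 'cbabc': ·  [P1 ends]

BFS fail/out derivation:
  fail(1) 'a': from fail(0)=0 chase 'a': 0 ⇒ 0;  out=∅∪out(0)=∅
  fail(5) 'c': from fail(0)=0 chase 'c': 0 ⇒ 0;  out=∅∪out(0)=∅
  fail(2) 'ac': from fail(1)=0 chase 'c': 0 ⇒ 5;  out=∅∪out(5)=∅
  fail(6) 'cb': from fail(5)=0 chase 'b': 0 ⇒ 0;  out=∅∪out(0)=∅
  fail(3) 'acc': from fail(2)=5 chase 'c': 5→0 ⇒ 5;  out=∅∪out(5)=∅
  fail(7) 'cba': from fail(6)=0 chase 'a': 0 ⇒ 1;  out=∅∪out(1)=∅
  fail(4) 'accb': from fail(3)=5 chase 'b': 5 ⇒ 6;  out={0}∪out(6)={0}
  fail(8) 'cbab': from fail(7)=1 chase 'b': 1→0 ⇒ 0;  out=∅∪out(0)=∅
  fail(9) 'cbabc': from fail(8)=0 chase 'c': 0 ⇒ 5;  out={1}∪out(5)={1}

Run:
i=0 'c': node 0→5
i=1 'b': node 5→6
i=2 'a': node 6→7
i=3 'b': node 7→8
i=4 'c': node 8→9  emit P1@[0:4]
i=5 'b': node 9→6 (via fail)
i=6 'b': node 6→0 (via fail)
i=7 'c': node 0→5
i=8 'b': node 5→6
i=9 'c': node 6→5 (via fail)
i=10 'b': node 5→6
i=11 'a': node 6→7
i=12 'b': node 7→8
i=13 'c': node 8→9  emit P1@[9:13]
i=14 'a': node 9→1 (via fail)
i=15 'c': node 1→2
i=16 'c': node 2→3
i=17 'b': node 3→4  emit P0@[14:17]
i=18 'b': node 4→0 (via fail)
i=19 'a': node 0→1
i=20 'c': node 1→2
i=21 'c': node 2→3
i=22 'b': node 3→4  emit P0@[19:22]
i=23 'b': node 4→0 (via fail)
i=24 'c': node 0→5
i=25 'b': node 5→6
i=26 'a': node 6→7
i=27 'b': node 7→8
i=28 'c': node 8→9  emit P1@[24:28]
i=29 'a': node 9→1 (via fail)
i=30 'c': node 1→2
i=31 'c': node 2→3
i=32 'b': node 3→4  emit P0@[29:32]
i=33 'b': node 4→0 (via fail)
i=34 'b': node 0→0
i=35 'b': node 0→0
i=36 'a': node 0→1
i=37 'c': node 1→2
i=38 'c': node 2→3
i=39 'b': node 3→4  emit P0@[36:39]
i=40 'a': node 4→7 (via fail)
i=41 'a': node 7→1 (via fail)
i=42 'c': node 1→2
i=43 'c': node 2→3
i=44 'b': node 3→4  emit P0@[41:44]
i=45 'c': node 4→5 (via fail)
i=46 'b': node 5→6
i=47 'a': node 6→7
i=48 'b': node 7→8
i=49 'c': node 8→9  emit P1@[45:49]
i=50 'b': node 9→6 (via fail)
i=51 'b': node 6→0 (via fail)
i=52 'a': node 0→1
i=53 'b': node 1→0 (via fail)
i=54 'a': node 0→1
i=55 'c': node 1→2
i=56 'c': node 2→3
i=57 'b': node 3→4  emit P0@[54:57]
i=58 'c': node 4→5 (via fail)

Matches: [[4,1],[13,1],[17,0],[22,0],[28,1],[32,0],[39,0],[44,0],[49,1],[57,0]]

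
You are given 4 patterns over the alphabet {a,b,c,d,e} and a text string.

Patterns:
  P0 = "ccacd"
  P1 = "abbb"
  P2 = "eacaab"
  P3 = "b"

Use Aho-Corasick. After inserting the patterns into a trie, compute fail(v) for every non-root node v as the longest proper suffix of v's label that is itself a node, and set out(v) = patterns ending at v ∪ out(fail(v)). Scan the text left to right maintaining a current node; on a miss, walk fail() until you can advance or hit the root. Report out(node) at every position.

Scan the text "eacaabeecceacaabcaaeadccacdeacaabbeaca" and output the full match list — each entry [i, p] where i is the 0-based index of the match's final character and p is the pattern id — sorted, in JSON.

Construct AC machine:
Trie nodes:
  n0 'ε': a→6 b→16 c→1 e→10
  n1 'c': c→2
  n2 'cc': a→3
  n3 'cca': c→4
  n4 'ccac': d→5
  n5 'ccacd': ·  ←P0
  n6 'a': b→7
  n7 'ab': b→8
  n8 'abb': b→9
  n9 'abbb': ·  ←P1
  n10 'e': a→11
  n11 'ea': c→12
  n12 'eac': a→13
  n13 'eaca': a→14
  n14 'eacaa': b→15
  n15 'eacaab': ·  ←P2
  n16 'b': ·  ←P3

BFS fail/out derivation:
  fail(1) 'c': from fail(0)=0 chase 'c': 0 ⇒ 0;  out=∅∪out(0)=∅
  fail(6) 'a': from fail(0)=0 chase 'a': 0 ⇒ 0;  out=∅∪out(0)=∅
  fail(10) 'e': from fail(0)=0 chase 'e': 0 ⇒ 0;  out=∅∪out(0)=∅
  fail(16) 'b': from fail(0)=0 chase 'b': 0 ⇒ 0;  out={3}∪out(0)={3}
  fail(2) 'cc': from fail(1)=0 chase 'c': 0 ⇒ 1;  out=∅∪out(1)=∅
  fail(7) 'ab': from fail(6)=0 chase 'b': 0 ⇒ 16;  out=∅∪out(16)={3}
  fail(11) 'ea': from fail(10)=0 chase 'a': 0 ⇒ 6;  out=∅∪out(6)=∅
  fail(3) 'cca': from fail(2)=1 chase 'a': 1→0 ⇒ 6;  out=∅∪out(6)=∅
  fail(8) 'abb': from fail(7)=16 chase 'b': 16→0 ⇒ 16;  out=∅∪out(16)={3}
  fail(12) 'eac': from fail(11)=6 chase 'c': 6→0 ⇒ 1;  out=∅∪out(1)=∅
  fail(4) 'ccac': from fail(3)=6 chase 'c': 6→0 ⇒ 1;  out=∅∪out(1)=∅
  fail(9) 'abbb': from fail(8)=16 chase 'b': 16→0 ⇒ 16;  out={1}∪out(16)={1,3}
  fail(13) 'eaca': from fail(12)=1 chase 'a': 1→0 ⇒ 6;  out=∅∪out(6)=∅
  fail(5) 'ccacd': from fail(4)=1 chase 'd': 1→0 ⇒ 0;  out={0}∪out(0)={0}
  fail(14) 'eacaa': from fail(13)=6 chase 'a': 6→0 ⇒ 6;  out=∅∪out(6)=∅
  fail(15) 'eacaab': from fail(14)=6 chase 'b': 6 ⇒ 7;  out={2}∪out(7)={2,3}

Scan:
[0] read 'e'  n0⇒n10
[1] read 'a'  n10⇒n11
[2] read 'c'  n11⇒n12
[3] read 'a'  n12⇒n13
[4] read 'a'  n13⇒n14
[5] read 'b'  n14⇒n15  ** P2@[0:5],P3@[5:5]
[6] read 'e'  n15⇒n10 (via fail)
[7] read 'e'  n10⇒n10 (via fail)
[8] read 'c'  n10⇒n1 (via fail)
[9] read 'c'  n1⇒n2
[10] read 'e'  n2⇒n10 (via fail)
[11] read 'a'  n10⇒n11
[12] read 'c'  n11⇒n12
[13] read 'a'  n12⇒n13
[14] read 'a'  n13⇒n14
[15] read 'b'  n14⇒n15  ** P2@[10:15],P3@[15:15]
[16] read 'c'  n15⇒n1 (via fail)
[17] read 'a'  n1⇒n6 (via fail)
[18] read 'a'  n6⇒n6 (via fail)
[19] read 'e'  n6⇒n10 (via fail)
[20] read 'a'  n10⇒n11
[21] read 'd'  n11⇒n0 (via fail)
[22] read 'c'  n0⇒n1
[23] read 'c'  n1⇒n2
[24] read 'a'  n2⇒n3
[25] read 'c'  n3⇒n4
[26] read 'd'  n4⇒n5  ** P0@[22:26]
[27] read 'e'  n5⇒n10 (via fail)
[28] read 'a'  n10⇒n11
[29] read 'c'  n11⇒n12
[30] read 'a'  n12⇒n13
[31] read 'a'  n13⇒n14
[32] read 'b'  n14⇒n15  ** P2@[27:32],P3@[32:32]
[33] read 'b'  n15⇒n8 (via fail)  ** P3@[33:33]
[34] read 'e'  n8⇒n10 (via fail)
[35] read 'a'  n10⇒n11
[36] read 'c'  n11⇒n12
[37] read 'a'  n12⇒n13

All matches (sorted): [[5,2],[5,3],[15,2],[15,3],[26,0],[32,2],[32,3],[33,3]]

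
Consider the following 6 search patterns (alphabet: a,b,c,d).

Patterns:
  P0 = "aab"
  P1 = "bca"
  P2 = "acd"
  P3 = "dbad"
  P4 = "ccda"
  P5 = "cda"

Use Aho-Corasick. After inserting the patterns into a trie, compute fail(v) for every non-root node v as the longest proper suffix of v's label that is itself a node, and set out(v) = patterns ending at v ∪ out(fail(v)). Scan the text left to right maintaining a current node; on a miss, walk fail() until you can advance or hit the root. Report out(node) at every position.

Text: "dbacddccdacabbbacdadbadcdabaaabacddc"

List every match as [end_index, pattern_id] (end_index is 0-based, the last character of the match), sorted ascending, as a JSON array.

Build:
Trie (insert patterns):
  n0 'ε': a→1 b→4 c→13 d→9
  n1 'a': a→2 c→7
  n2 'aa': b→3
  n3 'aab': ·  ←P0
  n4 'b': c→5
  n5 'bc': a→6
  n6 'bca': ·  ←P1
  n7 'ac': d→8
  n8 'acd': ·  ←P2
  n9 'd': b→10
  n10 'db': a→11
  n11 'dba': d→12
  n12 'dbad': ·  ←P3
  n13 'c': c→14 d→17
  n14 'cc': d→15
  n15 'ccd': a→16
  n16 'ccda': ·  ←P4
  n17 'cd': a→18
  n18 'cda': ·  ←P5

BFS fail/out derivation:
  n1('a'): parent n0 fail=0; on 'a' 0 → fail=0;  out ∅∪∅=∅
  n4('b'): parent n0 fail=0; on 'b' 0 → fail=0;  out ∅∪∅=∅
  n9('d'): parent n0 fail=0; on 'd' 0 → fail=0;  out ∅∪∅=∅
  n13('c'): parent n0 fail=0; on 'c' 0 → fail=0;  out ∅∪∅=∅
  n2('aa'): parent n1 fail=0; on 'a' 0 → fail=1;  out ∅∪∅=∅
  n5('bc'): parent n4 fail=0; on 'c' 0 → fail=13;  out ∅∪∅=∅
  n7('ac'): parent n1 fail=0; on 'c' 0 → fail=13;  out ∅∪∅=∅
  n10('db'): parent n9 fail=0; on 'b' 0 → fail=4;  out ∅∪∅=∅
  n14('cc'): parent n13 fail=0; on 'c' 0 → fail=13;  out ∅∪∅=∅
  n17('cd'): parent n13 fail=0; on 'd' 0 → fail=9;  out ∅∪∅=∅
  n3('aab'): parent n2 fail=1; on 'b' 1→0 → fail=4;  out {0}∪∅={0}
  n6('bca'): parent n5 fail=13; on 'a' 13→0 → fail=1;  out {1}∪∅={1}
  n8('acd'): parent n7 fail=13; on 'd' 13 → fail=17;  out {2}∪∅={2}
  n11('dba'): parent n10 fail=4; on 'a' 4→0 → fail=1;  out ∅∪∅=∅
  n15('ccd'): parent n14 fail=13; on 'd' 13 → fail=17;  out ∅∪∅=∅
  n18('cda'): parent n17 fail=9; on 'a' 9→0 → fail=1;  out {5}∪∅={5}
  n12('dbad'): parent n11 fail=1; on 'd' 1→0 → fail=9;  out {3}∪∅={3}
  n16('ccda'): parent n15 fail=17; on 'a' 17 → fail=18;  out {4}∪{5}={4,5}

Scan:
pos 0 'd': at 9
pos 1 'b': at 10
pos 2 'a': at 11
pos 3 'c': at 7 (via fail)
pos 4 'd': at 8  → match P2@[2:4]
pos 5 'd': at 9 (via fail)
pos 6 'c': at 13 (via fail)
pos 7 'c': at 14
pos 8 'd': at 15
pos 9 'a': at 16  → match P4@[6:9],P5@[7:9]
pos 10 'c': at 7 (via fail)
pos 11 'a': at 1 (via fail)
pos 12 'b': at 4 (via fail)
pos 13 'b': at 4 (via fail)
pos 14 'b': at 4 (via fail)
pos 15 'a': at 1 (via fail)
pos 16 'c': at 7
pos 17 'd': at 8  → match P2@[15:17]
pos 18 'a': at 18 (via fail)  → match P5@[16:18]
pos 19 'd': at 9 (via fail)
pos 20 'b': at 10
pos 21 'a': at 11
pos 22 'd': at 12  → match P3@[19:22]
pos 23 'c': at 13 (via fail)
pos 24 'd': at 17
pos 25 'a': at 18  → match P5@[23:25]
pos 26 'b': at 4 (via fail)
pos 27 'a': at 1 (via fail)
pos 28 'a': at 2
pos 29 'a': at 2 (via fail)
pos 30 'b': at 3  → match P0@[28:30]
pos 31 'a': at 1 (via fail)
pos 32 'c': at 7
pos 33 'd': at 8  → match P2@[31:33]
pos 34 'd': at 9 (via fail)
pos 35 'c': at 13 (via fail)

Result: [[4,2],[9,4],[9,5],[17,2],[18,5],[22,3],[25,5],[30,0],[33,2]]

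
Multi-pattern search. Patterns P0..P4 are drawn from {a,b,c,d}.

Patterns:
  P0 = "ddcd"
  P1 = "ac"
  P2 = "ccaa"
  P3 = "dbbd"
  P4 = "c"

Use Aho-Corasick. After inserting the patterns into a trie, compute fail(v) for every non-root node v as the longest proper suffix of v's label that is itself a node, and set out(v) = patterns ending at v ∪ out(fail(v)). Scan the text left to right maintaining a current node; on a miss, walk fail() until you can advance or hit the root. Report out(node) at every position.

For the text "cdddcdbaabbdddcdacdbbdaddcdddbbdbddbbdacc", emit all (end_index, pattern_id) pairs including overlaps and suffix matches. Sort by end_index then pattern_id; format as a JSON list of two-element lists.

Build automaton:
Trie (insert patterns):
  0='ε' goto a→5 c→7 d→1
  1='d' goto b→11 d→2
  2='dd' goto c→3
  3='ddc' goto d→4
  4='ddcd' goto ·  [P0 ends]
  5='a' goto c→6
  6='ac' goto ·  [P1 ends]
  7='c' goto c→8  [P4 ends]
  8='cc' goto a→9
  9='cca' goto a→10
  10='ccaa' goto ·  [P2 ends]
  11='db' goto b→12
  12='dbb' goto d→13
  13='dbbd' goto ·  [P3 ends]

BFS fail/out derivation:
  n1('d'): parent n0 fail=0; on 'd' 0 → fail=0;  out ∅∪∅=∅
  n5('a'): parent n0 fail=0; on 'a' 0 → fail=0;  out ∅∪∅=∅
  n7('c'): parent n0 fail=0; on 'c' 0 → fail=0;  out {4}∪∅={4}
  n2('dd'): parent n1 fail=0; on 'd' 0 → fail=1;  out ∅∪∅=∅
  n6('ac'): parent n5 fail=0; on 'c' 0 → fail=7;  out {1}∪{4}={1,4}
  n8('cc'): parent n7 fail=0; on 'c' 0 → fail=7;  out ∅∪{4}={4}
  n11('db'): parent n1 fail=0; on 'b' 0 → fail=0;  out ∅∪∅=∅
  n3('ddc'): parent n2 fail=1; on 'c' 1→0 → fail=7;  out ∅∪{4}={4}
  n9('cca'): parent n8 fail=7; on 'a' 7→0 → fail=5;  out ∅∪∅=∅
  n12('dbb'): parent n11 fail=0; on 'b' 0 → fail=0;  out ∅∪∅=∅
  n4('ddcd'): parent n3 fail=7; on 'd' 7→0 → fail=1;  out {0}∪∅={0}
  n10('ccaa'): parent n9 fail=5; on 'a' 5→0 → fail=5;  out {2}∪∅={2}
  n13('dbbd'): parent n12 fail=0; on 'd' 0 → fail=1;  out {3}∪∅={3}

Run:
[0] read 'c'  n0⇒n7  ** P4@[0:0]
[1] read 'd'  n7⇒n1 ·f
[2] read 'd'  n1⇒n2
[3] read 'd'  n2⇒n2 ·f
[4] read 'c'  n2⇒n3  ** P4@[4:4]
[5] read 'd'  n3⇒n4  ** P0@[2:5]
[6] read 'b'  n4⇒n11 ·f
[7] read 'a'  n11⇒n5 ·f
[8] read 'a'  n5⇒n5 ·f
[9] read 'b'  n5⇒n0 ·f
[10] read 'b'  n0⇒n0
[11] read 'd'  n0⇒n1
[12] read 'd'  n1⇒n2
[13] read 'd'  n2⇒n2 ·f
[14] read 'c'  n2⇒n3  ** P4@[14:14]
[15] read 'd'  n3⇒n4  ** P0@[12:15]
[16] read 'a'  n4⇒n5 ·f
[17] read 'c'  n5⇒n6  ** P1@[16:17],P4@[17:17]
[18] read 'd'  n6⇒n1 ·f
[19] read 'b'  n1⇒n11
[20] read 'b'  n11⇒n12
[21] read 'd'  n12⇒n13  ** P3@[18:21]
[22] read 'a'  n13⇒n5 ·f
[23] read 'd'  n5⇒n1 ·f
[24] read 'd'  n1⇒n2
[25] read 'c'  n2⇒n3  ** P4@[25:25]
[26] read 'd'  n3⇒n4  ** P0@[23:26]
[27] read 'd'  n4⇒n2 ·f
[28] read 'd'  n2⇒n2 ·f
[29] read 'b'  n2⇒n11 ·f
[30] read 'b'  n11⇒n12
[31] read 'd'  n12⇒n13  ** P3@[28:31]
[32] read 'b'  n13⇒n11 ·f
[33] read 'd'  n11⇒n1 ·f
[34] read 'd'  n1⇒n2
[35] read 'b'  n2⇒n11 ·f
[36] read 'b'  n11⇒n12
[37] read 'd'  n12⇒n13  ** P3@[34:37]
[38] read 'a'  n13⇒n5 ·f
[39] read 'c'  n5⇒n6  ** P1@[38:39],P4@[39:39]
[40] read 'c'  n6⇒n8 ·f  ** P4@[40:40]

Matches: [[0,4],[4,4],[5,0],[14,4],[15,0],[17,1],[17,4],[21,3],[25,4],[26,0],[31,3],[37,3],[39,1],[39,4],[40,4]]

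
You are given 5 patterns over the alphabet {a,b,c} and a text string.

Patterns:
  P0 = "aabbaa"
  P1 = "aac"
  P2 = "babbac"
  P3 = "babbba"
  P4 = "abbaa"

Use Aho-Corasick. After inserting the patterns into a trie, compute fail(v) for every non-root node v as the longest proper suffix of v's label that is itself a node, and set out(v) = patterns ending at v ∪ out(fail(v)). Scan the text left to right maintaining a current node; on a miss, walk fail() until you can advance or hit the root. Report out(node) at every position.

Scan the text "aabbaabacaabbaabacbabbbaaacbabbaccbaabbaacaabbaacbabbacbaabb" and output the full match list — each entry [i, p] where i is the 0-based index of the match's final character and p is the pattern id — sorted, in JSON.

Construct AC machine:
Trie (insert patterns):
  0='ε' goto a→1 b→8
  1='a' goto a→2 b→16
  2='aa' goto b→3 c→7
  3='aab' goto b→4
  4='aabb' goto a→5
  5='aabba' goto a→6
  6='aabbaa' goto ·  ←P0
  7='aac' goto ·  ←P1
  8='b' goto a→9
  9='ba' goto b→10
  10='bab' goto b→11
  11='babb' goto a→12 b→14
  12='babba' goto c→13
  13='babbac' goto ·  ←P2
  14='babbb' goto a→15
  15='babbba' goto ·  ←P3
  16='ab' goto b→17
  17='abb' goto a→18
  18='abba' goto a→19
  19='abbaa' goto ·  ←P4

BFS fail/out derivation:
  n1('a'): parent n0 fail=0; on 'a' 0 → fail=0;  out ∅∪∅=∅
  n8('b'): parent n0 fail=0; on 'b' 0 → fail=0;  out ∅∪∅=∅
  n2('aa'): parent n1 fail=0; on 'a' 0 → fail=1;  out ∅∪∅=∅
  n9('ba'): parent n8 fail=0; on 'a' 0 → fail=1;  out ∅∪∅=∅
  n16('ab'): parent n1 fail=0; on 'b' 0 → fail=8;  out ∅∪∅=∅
  n3('aab'): parent n2 fail=1; on 'b' 1 → fail=16;  out ∅∪∅=∅
  n7('aac'): parent n2 fail=1; on 'c' 1→0 → fail=0;  out {1}∪∅={1}
  n10('bab'): parent n9 fail=1; on 'b' 1 → fail=16;  out ∅∪∅=∅
  n17('abb'): parent n16 fail=8; on 'b' 8→0 → fail=8;  out ∅∪∅=∅
  n4('aabb'): parent n3 fail=16; on 'b' 16 → fail=17;  out ∅∪∅=∅
  n11('babb'): parent n10 fail=16; on 'b' 16 → fail=17;  out ∅∪∅=∅
  n18('abba'): parent n17 fail=8; on 'a' 8 → fail=9;  out ∅∪∅=∅
  n5('aabba'): parent n4 fail=17; on 'a' 17 → fail=18;  out ∅∪∅=∅
  n12('babba'): parent n11 fail=17; on 'a' 17 → fail=18;  out ∅∪∅=∅
  n14('babbb'): parent n11 fail=17; on 'b' 17→8→0 → fail=8;  out ∅∪∅=∅
  n19('abbaa'): parent n18 fail=9; on 'a' 9→1 → fail=2;  out {4}∪∅={4}
  n6('aabbaa'): parent n5 fail=18; on 'a' 18 → fail=19;  out {0}∪{4}={0,4}
  n13('babbac'): parent n12 fail=18; on 'c' 18→9→1→0 → fail=0;  out {2}∪∅={2}
  n15('babbba'): parent n14 fail=8; on 'a' 8 → fail=9;  out {3}∪∅={3}

Scan:
[0] read 'a'  n0⇒n1
[1] read 'a'  n1⇒n2
[2] read 'b'  n2⇒n3
[3] read 'b'  n3⇒n4
[4] read 'a'  n4⇒n5
[5] read 'a'  n5⇒n6  → match P0@[0:5],P4@[1:5]
[6] read 'b'  n6⇒n3 ·f
[7] read 'a'  n3⇒n9 ·f
[8] read 'c'  n9⇒n0 ·f
[9] read 'a'  n0⇒n1
[10] read 'a'  n1⇒n2
[11] read 'b'  n2⇒n3
[12] read 'b'  n3⇒n4
[13] read 'a'  n4⇒n5
[14] read 'a'  n5⇒n6  → match P0@[9:14],P4@[10:14]
[15] read 'b'  n6⇒n3 ·f
[16] read 'a'  n3⇒n9 ·f
[17] read 'c'  n9⇒n0 ·f
[18] read 'b'  n0⇒n8
[19] read 'a'  n8⇒n9
[20] read 'b'  n9⇒n10
[21] read 'b'  n10⇒n11
[22] read 'b'  n11⇒n14
[23] read 'a'  n14⇒n15  → match P3@[18:23]
[24] read 'a'  n15⇒n2 ·f
[25] read 'a'  n2⇒n2 ·f
[26] read 'c'  n2⇒n7  → match P1@[24:26]
[27] read 'b'  n7⇒n8 ·f
[28] read 'a'  n8⇒n9
[29] read 'b'  n9⇒n10
[30] read 'b'  n10⇒n11
[31] read 'a'  n11⇒n12
[32] read 'c'  n12⇒n13  → match P2@[27:32]
[33] read 'c'  n13⇒n0 ·f
[34] read 'b'  n0⇒n8
[35] read 'a'  n8⇒n9
[36] read 'a'  n9⇒n2 ·f
[37] read 'b'  n2⇒n3
[38] read 'b'  n3⇒n4
[39] read 'a'  n4⇒n5
[40] read 'a'  n5⇒n6  → match P0@[35:40],P4@[36:40]
[41] read 'c'  n6⇒n7 ·f  → match P1@[39:41]
[42] read 'a'  n7⇒n1 ·f
[43] read 'a'  n1⇒n2
[44] read 'b'  n2⇒n3
[45] read 'b'  n3⇒n4
[46] read 'a'  n4⇒n5
[47] read 'a'  n5⇒n6  → match P0@[42:47],P4@[43:47]
[48] read 'c'  n6⇒n7 ·f  → match P1@[46:48]
[49] read 'b'  n7⇒n8 ·f
[50] read 'a'  n8⇒n9
[51] read 'b'  n9⇒n10
[52] read 'b'  n10⇒n11
[53] read 'a'  n11⇒n12
[54] read 'c'  n12⇒n13  → match P2@[49:54]
[55] read 'b'  n13⇒n8 ·f
[56] read 'a'  n8⇒n9
[57] read 'a'  n9⇒n2 ·f
[58] read 'b'  n2⇒n3
[59] read 'b'  n3⇒n4

Result: [[5,0],[5,4],[14,0],[14,4],[23,3],[26,1],[32,2],[40,0],[40,4],[41,1],[47,0],[47,4],[48,1],[54,2]]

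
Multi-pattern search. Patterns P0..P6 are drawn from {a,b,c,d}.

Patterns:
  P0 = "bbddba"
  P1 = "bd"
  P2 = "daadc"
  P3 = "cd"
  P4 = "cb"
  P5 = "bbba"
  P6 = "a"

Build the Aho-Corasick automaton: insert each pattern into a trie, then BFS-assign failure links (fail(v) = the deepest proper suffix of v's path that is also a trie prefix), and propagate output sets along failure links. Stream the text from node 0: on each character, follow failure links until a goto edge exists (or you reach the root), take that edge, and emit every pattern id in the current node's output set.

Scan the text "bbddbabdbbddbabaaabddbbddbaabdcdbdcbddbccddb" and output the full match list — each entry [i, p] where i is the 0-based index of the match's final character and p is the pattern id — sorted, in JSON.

Construct AC machine:
Trie nodes:
  n0 'ε': a→18 b→1 c→13 d→8
  n1 'b': b→2 d→7
  n2 'bb': b→16 d→3
  n3 'bbd': d→4
  n4 'bbdd': b→5
  n5 'bbddb': a→6
  n6 'bbddba': ·  [P0 ends]
  n7 'bd': ·  [P1 ends]
  n8 'd': a→9
  n9 'da': a→10
  n10 'daa': d→11
  n11 'daad': c→12
  n12 'daadc': ·  [P2 ends]
  n13 'c': b→15 d→14
  n14 'cd': ·  [P3 ends]
  n15 'cb': ·  [P4 ends]
  n16 'bbb': a→17
  n17 'bbba': ·  [P5 ends]
  n18 'a': ·  [P6 ends]

BFS fail/out derivation:
  fail(1) 'b': from fail(0)=0 chase 'b': 0 ⇒ 0;  out=∅∪out(0)=∅
  fail(8) 'd': from fail(0)=0 chase 'd': 0 ⇒ 0;  out=∅∪out(0)=∅
  fail(13) 'c': from fail(0)=0 chase 'c': 0 ⇒ 0;  out=∅∪out(0)=∅
  fail(18) 'a': from fail(0)=0 chase 'a': 0 ⇒ 0;  out={6}∪out(0)={6}
  fail(2) 'bb': from fail(1)=0 chase 'b': 0 ⇒ 1;  out=∅∪out(1)=∅
  fail(7) 'bd': from fail(1)=0 chase 'd': 0 ⇒ 8;  out={1}∪out(8)={1}
  fail(9) 'da': from fail(8)=0 chase 'a': 0 ⇒ 18;  out=∅∪out(18)={6}
  fail(14) 'cd': from fail(13)=0 chase 'd': 0 ⇒ 8;  out={3}∪out(8)={3}
  fail(15) 'cb': from fail(13)=0 chase 'b': 0 ⇒ 1;  out={4}∪out(1)={4}
  fail(3) 'bbd': from fail(2)=1 chase 'd': 1 ⇒ 7;  out=∅∪out(7)={1}
  fail(10) 'daa': from fail(9)=18 chase 'a': 18→0 ⇒ 18;  out=∅∪out(18)={6}
  fail(16) 'bbb': from fail(2)=1 chase 'b': 1 ⇒ 2;  out=∅∪out(2)=∅
  fail(4) 'bbdd': from fail(3)=7 chase 'd': 7→8→0 ⇒ 8;  out=∅∪out(8)=∅
  fail(11) 'daad': from fail(10)=18 chase 'd': 18→0 ⇒ 8;  out=∅∪out(8)=∅
  fail(17) 'bbba': from fail(16)=2 chase 'a': 2→1→0 ⇒ 18;  out={5}∪out(18)={5,6}
  fail(5) 'bbddb': from fail(4)=8 chase 'b': 8→0 ⇒ 1;  out=∅∪out(1)=∅
  fail(12) 'daadc': from fail(11)=8 chase 'c': 8→0 ⇒ 13;  out={2}∪out(13)={2}
  fail(6) 'bbddba': from fail(5)=1 chase 'a': 1→0 ⇒ 18;  out={0}∪out(18)={0,6}

Scan:
i=0 'b': node 0→1
i=1 'b': node 1→2
i=2 'd': node 2→3  → match P1@[1:2]
i=3 'd': node 3→4
i=4 'b': node 4→5
i=5 'a': node 5→6  → match P0@[0:5],P6@[5:5]
i=6 'b': node 6→1 (via fail)
i=7 'd': node 1→7  → match P1@[6:7]
i=8 'b': node 7→1 (via fail)
i=9 'b': node 1→2
i=10 'd': node 2→3  → match P1@[9:10]
i=11 'd': node 3→4
i=12 'b': node 4→5
i=13 'a': node 5→6  → match P0@[8:13],P6@[13:13]
i=14 'b': node 6→1 (via fail)
i=15 'a': node 1→18 (via fail)  → match P6@[15:15]
i=16 'a': node 18→18 (via fail)  → match P6@[16:16]
i=17 'a': node 18→18 (via fail)  → match P6@[17:17]
i=18 'b': node 18→1 (via fail)
i=19 'd': node 1→7  → match P1@[18:19]
i=20 'd': node 7→8 (via fail)
i=21 'b': node 8→1 (via fail)
i=22 'b': node 1→2
i=23 'd': node 2→3  → match P1@[22:23]
i=24 'd': node 3→4
i=25 'b': node 4→5
i=26 'a': node 5→6  → match P0@[21:26],P6@[26:26]
i=27 'a': node 6→18 (via fail)  → match P6@[27:27]
i=28 'b': node 18→1 (via fail)
i=29 'd': node 1→7  → match P1@[28:29]
i=30 'c': node 7→13 (via fail)
i=31 'd': node 13→14  → match P3@[30:31]
i=32 'b': node 14→1 (via fail)
i=33 'd': node 1→7  → match P1@[32:33]
i=34 'c': node 7→13 (via fail)
i=35 'b': node 13→15  → match P4@[34:35]
i=36 'd': node 15→7 (via fail)  → match P1@[35:36]
i=37 'd': node 7→8 (via fail)
i=38 'b': node 8→1 (via fail)
i=39 'c': node 1→13 (via fail)
i=40 'c': node 13→13 (via fail)
i=41 'd': node 13→14  → match P3@[40:41]
i=42 'd': node 14→8 (via fail)
i=43 'b': node 8→1 (via fail)

All matches (sorted): [[2,1],[5,0],[5,6],[7,1],[10,1],[13,0],[13,6],[15,6],[16,6],[17,6],[19,1],[23,1],[26,0],[26,6],[27,6],[29,1],[31,3],[33,1],[35,4],[36,1],[41,3]]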